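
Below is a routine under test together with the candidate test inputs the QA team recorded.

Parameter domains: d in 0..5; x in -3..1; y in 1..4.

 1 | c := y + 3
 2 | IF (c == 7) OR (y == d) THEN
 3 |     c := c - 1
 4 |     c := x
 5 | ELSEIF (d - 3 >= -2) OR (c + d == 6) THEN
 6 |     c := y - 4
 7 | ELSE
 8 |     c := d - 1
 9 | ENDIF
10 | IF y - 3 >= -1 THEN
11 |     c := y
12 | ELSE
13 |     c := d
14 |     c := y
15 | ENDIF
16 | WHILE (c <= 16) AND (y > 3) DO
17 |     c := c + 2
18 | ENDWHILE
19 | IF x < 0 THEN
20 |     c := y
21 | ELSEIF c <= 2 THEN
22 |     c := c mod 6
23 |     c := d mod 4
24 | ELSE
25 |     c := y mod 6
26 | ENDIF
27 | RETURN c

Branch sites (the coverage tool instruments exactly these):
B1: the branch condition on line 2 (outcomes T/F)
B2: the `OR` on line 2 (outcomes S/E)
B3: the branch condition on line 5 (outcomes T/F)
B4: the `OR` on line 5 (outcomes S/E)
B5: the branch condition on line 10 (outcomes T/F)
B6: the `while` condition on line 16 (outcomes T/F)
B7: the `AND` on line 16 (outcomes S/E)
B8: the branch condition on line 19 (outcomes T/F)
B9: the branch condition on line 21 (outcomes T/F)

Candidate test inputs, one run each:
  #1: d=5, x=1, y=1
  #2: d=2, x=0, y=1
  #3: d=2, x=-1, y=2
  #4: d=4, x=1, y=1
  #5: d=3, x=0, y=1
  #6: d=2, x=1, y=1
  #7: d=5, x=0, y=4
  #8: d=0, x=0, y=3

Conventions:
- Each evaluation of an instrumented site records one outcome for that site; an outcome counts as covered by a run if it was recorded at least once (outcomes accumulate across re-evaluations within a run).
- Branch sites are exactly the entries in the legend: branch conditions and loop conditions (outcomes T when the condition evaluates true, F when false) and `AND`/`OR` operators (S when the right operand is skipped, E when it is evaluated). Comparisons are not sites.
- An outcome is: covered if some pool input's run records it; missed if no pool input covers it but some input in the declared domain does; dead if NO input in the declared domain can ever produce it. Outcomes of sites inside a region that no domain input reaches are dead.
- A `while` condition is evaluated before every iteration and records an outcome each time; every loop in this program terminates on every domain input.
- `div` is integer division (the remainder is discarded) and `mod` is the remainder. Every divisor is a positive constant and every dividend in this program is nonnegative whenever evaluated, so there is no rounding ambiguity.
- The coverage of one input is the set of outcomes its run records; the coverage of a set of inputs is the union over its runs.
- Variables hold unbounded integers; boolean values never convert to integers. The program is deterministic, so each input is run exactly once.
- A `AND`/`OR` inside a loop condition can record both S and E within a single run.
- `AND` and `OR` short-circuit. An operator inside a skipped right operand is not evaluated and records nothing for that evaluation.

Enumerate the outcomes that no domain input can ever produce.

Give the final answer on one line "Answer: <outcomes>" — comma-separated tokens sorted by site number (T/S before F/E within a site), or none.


running all 120 domain inputs and tallying outcomes:
  reachable outcomes have witnesses, e.g. B1=T (e.g. d=0, x=-3, y=4), B1=F (e.g. d=0, x=-3, y=1), B2=S (e.g. d=0, x=-3, y=4), B2=E (e.g. d=0, x=-3, y=1)
Answer: none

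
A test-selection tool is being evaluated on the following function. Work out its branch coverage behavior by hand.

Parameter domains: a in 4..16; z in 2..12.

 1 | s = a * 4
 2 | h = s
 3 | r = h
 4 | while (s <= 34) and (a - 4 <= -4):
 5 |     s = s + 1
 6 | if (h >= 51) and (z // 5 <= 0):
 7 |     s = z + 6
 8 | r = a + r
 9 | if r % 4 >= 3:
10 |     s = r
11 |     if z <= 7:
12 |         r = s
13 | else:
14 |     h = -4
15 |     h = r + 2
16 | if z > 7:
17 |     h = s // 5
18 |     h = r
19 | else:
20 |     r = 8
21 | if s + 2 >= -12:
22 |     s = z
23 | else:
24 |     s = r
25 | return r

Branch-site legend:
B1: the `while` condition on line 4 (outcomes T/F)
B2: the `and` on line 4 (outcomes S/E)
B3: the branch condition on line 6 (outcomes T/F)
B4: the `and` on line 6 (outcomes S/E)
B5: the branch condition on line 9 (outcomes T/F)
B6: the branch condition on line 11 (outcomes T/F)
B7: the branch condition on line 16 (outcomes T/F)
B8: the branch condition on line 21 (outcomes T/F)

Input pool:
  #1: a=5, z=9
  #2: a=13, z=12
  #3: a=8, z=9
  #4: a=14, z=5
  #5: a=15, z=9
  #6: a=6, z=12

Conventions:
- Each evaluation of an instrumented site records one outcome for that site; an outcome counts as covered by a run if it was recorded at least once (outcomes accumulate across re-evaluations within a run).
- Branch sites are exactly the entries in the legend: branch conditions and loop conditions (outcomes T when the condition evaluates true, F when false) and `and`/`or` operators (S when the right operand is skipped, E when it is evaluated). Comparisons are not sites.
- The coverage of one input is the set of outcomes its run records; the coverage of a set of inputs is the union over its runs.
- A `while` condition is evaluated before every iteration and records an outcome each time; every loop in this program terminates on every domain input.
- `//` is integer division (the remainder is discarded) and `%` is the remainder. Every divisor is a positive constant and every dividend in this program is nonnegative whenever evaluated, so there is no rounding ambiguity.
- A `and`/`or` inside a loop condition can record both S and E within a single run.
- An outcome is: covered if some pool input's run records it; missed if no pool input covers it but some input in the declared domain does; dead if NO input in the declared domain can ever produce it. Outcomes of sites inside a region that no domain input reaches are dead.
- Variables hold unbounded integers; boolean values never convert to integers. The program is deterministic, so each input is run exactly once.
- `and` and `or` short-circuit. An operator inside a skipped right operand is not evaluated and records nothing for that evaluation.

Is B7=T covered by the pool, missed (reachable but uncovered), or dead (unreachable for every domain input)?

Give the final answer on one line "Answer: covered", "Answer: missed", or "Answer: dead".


B7=T is recorded by pool input(s) 1, 2, 3, 5, 6 -> covered
Answer: covered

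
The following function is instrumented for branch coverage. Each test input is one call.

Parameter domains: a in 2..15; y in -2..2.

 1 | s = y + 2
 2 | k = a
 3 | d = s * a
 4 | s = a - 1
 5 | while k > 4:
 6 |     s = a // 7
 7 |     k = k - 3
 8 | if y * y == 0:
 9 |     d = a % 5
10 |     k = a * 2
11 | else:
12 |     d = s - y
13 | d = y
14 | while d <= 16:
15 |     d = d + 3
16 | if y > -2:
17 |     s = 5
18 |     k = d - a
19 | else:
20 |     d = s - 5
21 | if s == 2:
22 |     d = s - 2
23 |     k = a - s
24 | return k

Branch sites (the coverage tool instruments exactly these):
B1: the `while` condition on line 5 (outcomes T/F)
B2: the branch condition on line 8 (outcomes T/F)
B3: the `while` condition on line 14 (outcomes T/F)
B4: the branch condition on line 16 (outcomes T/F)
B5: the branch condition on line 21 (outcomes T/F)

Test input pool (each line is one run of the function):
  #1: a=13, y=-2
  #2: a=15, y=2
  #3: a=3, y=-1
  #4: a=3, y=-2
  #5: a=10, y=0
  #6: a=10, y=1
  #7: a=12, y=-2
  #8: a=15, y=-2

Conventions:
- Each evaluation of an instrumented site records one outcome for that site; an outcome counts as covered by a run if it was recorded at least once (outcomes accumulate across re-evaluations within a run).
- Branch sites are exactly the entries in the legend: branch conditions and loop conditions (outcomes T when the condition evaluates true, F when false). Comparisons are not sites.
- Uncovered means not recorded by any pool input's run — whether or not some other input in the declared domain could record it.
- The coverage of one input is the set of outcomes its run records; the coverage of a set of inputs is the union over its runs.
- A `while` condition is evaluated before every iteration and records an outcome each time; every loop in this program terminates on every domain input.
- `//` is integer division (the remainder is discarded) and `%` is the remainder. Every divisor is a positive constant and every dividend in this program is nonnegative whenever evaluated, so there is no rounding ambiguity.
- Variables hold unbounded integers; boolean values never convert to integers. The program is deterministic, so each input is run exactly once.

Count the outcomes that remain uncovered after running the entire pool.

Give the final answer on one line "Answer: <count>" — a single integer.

run #1 (a=13, y=-2) records B1=T, B1=F, B2=F, B3=T, B3=F, B4=F, B5=F
run #2 (a=15, y=2) records B1=T, B1=F, B2=F, B3=T, B3=F, B4=T, B5=F
run #3 (a=3, y=-1) records B1=F, B2=F, B3=T, B3=F, B4=T, B5=F
run #4 (a=3, y=-2) records B1=F, B2=F, B3=T, B3=F, B4=F, B5=T
run #5 (a=10, y=0) records B1=T, B1=F, B2=T, B3=T, B3=F, B4=T, B5=F
run #6 (a=10, y=1) records B1=T, B1=F, B2=F, B3=T, B3=F, B4=T, B5=F
run #7 (a=12, y=-2) records B1=T, B1=F, B2=F, B3=T, B3=F, B4=F, B5=F
run #8 (a=15, y=-2) records B1=T, B1=F, B2=F, B3=T, B3=F, B4=F, B5=T
union over the pool: B1=T, B1=F, B2=T, B2=F, B3=T, B3=F, B4=T, B4=F, B5=T, B5=F
uncovered (0 of 10): none

Answer: 0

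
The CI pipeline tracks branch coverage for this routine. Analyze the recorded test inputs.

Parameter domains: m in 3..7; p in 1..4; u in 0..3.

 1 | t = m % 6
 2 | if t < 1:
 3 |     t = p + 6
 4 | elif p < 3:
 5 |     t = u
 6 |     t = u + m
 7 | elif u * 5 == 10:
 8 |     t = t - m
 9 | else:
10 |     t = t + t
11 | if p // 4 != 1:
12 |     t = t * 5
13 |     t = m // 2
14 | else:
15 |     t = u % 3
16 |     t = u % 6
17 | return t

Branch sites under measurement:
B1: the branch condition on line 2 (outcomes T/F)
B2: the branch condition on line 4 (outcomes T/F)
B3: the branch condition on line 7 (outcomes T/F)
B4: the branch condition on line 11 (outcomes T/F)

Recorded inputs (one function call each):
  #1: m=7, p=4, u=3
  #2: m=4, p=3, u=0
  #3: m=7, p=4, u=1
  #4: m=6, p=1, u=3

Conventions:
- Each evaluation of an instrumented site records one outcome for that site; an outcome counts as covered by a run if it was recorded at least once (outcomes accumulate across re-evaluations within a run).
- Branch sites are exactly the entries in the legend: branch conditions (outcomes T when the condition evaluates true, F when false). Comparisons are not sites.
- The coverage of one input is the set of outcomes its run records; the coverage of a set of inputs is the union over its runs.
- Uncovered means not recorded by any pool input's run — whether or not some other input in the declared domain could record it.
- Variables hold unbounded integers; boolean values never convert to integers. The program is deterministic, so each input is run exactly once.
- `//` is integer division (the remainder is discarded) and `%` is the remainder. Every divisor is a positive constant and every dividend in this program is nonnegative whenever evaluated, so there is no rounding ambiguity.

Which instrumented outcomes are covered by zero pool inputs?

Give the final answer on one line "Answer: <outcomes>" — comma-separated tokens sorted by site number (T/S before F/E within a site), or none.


test 1 (m=7, p=4, u=3) fires B1->F, B2->F, B3->F, B4->F; hits B1=F, B2=F, B3=F, B4=F
test 2 (m=4, p=3, u=0) fires B1->F, B2->F, B3->F, B4->T; hits B1=F, B2=F, B3=F, B4=T
test 3 (m=7, p=4, u=1) fires B1->F, B2->F, B3->F, B4->F; hits B1=F, B2=F, B3=F, B4=F
test 4 (m=6, p=1, u=3) fires B1->T, B4->T; hits B1=T, B4=T
union over the pool: B1=T, B1=F, B2=F, B3=F, B4=T, B4=F
uncovered (2 of 8): B2=T, B3=T
Answer: B2=T, B3=T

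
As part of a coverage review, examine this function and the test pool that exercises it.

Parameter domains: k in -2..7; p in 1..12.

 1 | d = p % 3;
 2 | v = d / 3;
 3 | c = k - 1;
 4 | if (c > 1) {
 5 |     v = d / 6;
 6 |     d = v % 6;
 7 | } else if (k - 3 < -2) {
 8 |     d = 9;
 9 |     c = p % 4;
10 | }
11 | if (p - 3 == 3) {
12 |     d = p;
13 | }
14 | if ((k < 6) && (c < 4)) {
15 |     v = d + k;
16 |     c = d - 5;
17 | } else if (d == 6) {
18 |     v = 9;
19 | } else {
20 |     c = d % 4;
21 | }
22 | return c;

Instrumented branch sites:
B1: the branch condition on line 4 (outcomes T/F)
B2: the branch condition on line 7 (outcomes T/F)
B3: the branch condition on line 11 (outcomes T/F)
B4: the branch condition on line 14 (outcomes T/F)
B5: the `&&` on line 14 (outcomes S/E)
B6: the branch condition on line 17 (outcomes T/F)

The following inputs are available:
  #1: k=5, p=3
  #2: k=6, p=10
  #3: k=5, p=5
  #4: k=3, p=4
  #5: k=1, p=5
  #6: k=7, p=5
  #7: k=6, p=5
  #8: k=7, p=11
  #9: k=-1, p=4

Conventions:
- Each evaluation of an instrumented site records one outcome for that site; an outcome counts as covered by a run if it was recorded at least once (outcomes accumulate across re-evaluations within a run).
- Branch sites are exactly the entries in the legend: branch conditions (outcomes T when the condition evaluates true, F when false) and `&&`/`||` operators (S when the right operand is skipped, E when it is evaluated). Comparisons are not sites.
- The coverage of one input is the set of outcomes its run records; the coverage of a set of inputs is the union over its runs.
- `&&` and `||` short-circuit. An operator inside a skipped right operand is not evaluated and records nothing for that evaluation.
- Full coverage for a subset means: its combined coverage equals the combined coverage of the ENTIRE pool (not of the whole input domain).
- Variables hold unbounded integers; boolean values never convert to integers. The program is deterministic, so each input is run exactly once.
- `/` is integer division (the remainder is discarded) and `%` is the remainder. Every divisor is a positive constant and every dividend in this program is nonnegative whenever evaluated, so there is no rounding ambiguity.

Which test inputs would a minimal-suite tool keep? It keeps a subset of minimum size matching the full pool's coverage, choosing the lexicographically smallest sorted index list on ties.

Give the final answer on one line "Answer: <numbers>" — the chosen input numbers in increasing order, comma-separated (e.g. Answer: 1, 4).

input #1 (k=5, p=3): events B1->T, B3->F, B5->E, B4->F, B6->F; covers B1=T, B3=F, B4=F, B5=E, B6=F
input #2 (k=6, p=10): events B1->T, B3->F, B5->S, B4->F, B6->F; covers B1=T, B3=F, B4=F, B5=S, B6=F
input #3 (k=5, p=5): events B1->T, B3->F, B5->E, B4->F, B6->F; covers B1=T, B3=F, B4=F, B5=E, B6=F
input #4 (k=3, p=4): events B1->T, B3->F, B5->E, B4->T; covers B1=T, B3=F, B4=T, B5=E
input #5 (k=1, p=5): events B1->F, B2->F, B3->F, B5->E, B4->T; covers B1=F, B2=F, B3=F, B4=T, B5=E
input #6 (k=7, p=5): events B1->T, B3->F, B5->S, B4->F, B6->F; covers B1=T, B3=F, B4=F, B5=S, B6=F
input #7 (k=6, p=5): events B1->T, B3->F, B5->S, B4->F, B6->F; covers B1=T, B3=F, B4=F, B5=S, B6=F
input #8 (k=7, p=11): events B1->T, B3->F, B5->S, B4->F, B6->F; covers B1=T, B3=F, B4=F, B5=S, B6=F
input #9 (k=-1, p=4): events B1->F, B2->T, B3->F, B5->E, B4->T; covers B1=F, B2=T, B3=F, B4=T, B5=E
pool-wide coverage (10 outcomes): B1=T, B1=F, B2=T, B2=F, B3=F, B4=T, B4=F, B5=S, B5=E, B6=F
checked all size-1 subsets: none covers 10 outcomes (max 5/10)
checked all size-2 subsets: none covers 10 outcomes (max 9/10)
inputs {2, 5, 9} (size 3) cover everything; no size-3 subset with a lexicographically smaller index list covers all 10

Answer: 2, 5, 9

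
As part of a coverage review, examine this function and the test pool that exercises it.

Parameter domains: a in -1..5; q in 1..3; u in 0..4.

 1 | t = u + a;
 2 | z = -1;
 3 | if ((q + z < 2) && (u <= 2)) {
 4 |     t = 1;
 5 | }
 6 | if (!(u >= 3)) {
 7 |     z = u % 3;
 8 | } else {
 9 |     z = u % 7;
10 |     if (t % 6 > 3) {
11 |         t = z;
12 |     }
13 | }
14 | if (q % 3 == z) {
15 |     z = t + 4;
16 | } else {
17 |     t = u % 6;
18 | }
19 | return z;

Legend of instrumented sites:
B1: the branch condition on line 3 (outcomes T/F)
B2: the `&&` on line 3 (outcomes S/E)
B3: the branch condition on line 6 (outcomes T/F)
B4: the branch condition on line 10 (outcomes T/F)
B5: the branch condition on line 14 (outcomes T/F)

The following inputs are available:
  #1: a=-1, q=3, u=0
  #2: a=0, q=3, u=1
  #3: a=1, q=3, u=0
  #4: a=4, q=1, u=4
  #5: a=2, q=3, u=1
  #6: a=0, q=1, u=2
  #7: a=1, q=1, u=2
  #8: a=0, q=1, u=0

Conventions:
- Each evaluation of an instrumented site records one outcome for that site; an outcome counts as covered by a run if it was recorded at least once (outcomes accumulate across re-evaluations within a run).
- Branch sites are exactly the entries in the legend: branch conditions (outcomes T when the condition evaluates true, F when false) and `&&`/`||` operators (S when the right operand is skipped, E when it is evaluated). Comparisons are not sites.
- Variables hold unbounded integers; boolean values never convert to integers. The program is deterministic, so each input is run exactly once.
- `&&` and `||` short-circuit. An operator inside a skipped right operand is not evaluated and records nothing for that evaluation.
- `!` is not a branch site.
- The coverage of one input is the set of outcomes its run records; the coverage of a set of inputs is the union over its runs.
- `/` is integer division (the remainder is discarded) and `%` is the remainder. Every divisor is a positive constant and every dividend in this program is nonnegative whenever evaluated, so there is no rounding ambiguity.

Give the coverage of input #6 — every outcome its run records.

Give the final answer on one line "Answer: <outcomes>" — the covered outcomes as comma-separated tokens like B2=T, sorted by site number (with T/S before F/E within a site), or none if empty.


Event log for input #6 (a=0, q=1, u=2):
  B2->E, B1->T, B3->T, B5->F
collecting distinct outcomes: B1=T, B2=E, B3=T, B5=F
Answer: B1=T, B2=E, B3=T, B5=F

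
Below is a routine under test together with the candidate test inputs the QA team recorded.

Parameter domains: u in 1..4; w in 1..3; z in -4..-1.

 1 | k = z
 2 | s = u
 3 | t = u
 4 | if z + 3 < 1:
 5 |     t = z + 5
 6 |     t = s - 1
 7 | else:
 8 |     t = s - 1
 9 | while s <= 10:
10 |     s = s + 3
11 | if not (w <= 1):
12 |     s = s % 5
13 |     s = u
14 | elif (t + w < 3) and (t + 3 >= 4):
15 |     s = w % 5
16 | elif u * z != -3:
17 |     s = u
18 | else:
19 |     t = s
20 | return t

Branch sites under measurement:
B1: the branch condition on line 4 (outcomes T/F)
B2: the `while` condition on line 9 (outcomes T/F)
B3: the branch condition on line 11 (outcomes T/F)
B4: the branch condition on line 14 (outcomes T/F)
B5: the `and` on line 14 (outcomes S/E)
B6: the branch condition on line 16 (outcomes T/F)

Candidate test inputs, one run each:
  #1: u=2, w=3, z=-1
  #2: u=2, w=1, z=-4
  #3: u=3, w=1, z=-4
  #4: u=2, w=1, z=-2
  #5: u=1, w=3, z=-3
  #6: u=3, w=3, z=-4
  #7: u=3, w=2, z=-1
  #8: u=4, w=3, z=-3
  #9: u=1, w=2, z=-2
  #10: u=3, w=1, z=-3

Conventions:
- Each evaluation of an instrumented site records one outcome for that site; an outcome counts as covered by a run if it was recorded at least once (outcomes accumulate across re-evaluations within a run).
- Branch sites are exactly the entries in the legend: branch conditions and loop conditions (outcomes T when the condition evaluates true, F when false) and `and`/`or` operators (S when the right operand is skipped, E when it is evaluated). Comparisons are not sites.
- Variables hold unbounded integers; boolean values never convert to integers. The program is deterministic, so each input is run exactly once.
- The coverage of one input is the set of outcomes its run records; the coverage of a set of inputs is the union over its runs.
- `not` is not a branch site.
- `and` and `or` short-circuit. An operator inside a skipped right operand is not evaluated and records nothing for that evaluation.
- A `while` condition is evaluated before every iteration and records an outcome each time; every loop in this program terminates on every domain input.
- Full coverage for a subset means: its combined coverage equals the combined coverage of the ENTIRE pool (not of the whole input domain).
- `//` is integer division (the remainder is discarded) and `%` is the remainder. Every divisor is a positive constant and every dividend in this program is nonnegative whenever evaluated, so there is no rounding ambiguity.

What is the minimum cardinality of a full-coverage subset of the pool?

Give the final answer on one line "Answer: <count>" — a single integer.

run #1 (u=2, w=3, z=-1) runs B1->F, B2->T, B2->T, B2->T, B2->F, B3->T; records B1=F, B2=T, B2=F, B3=T
run #2 (u=2, w=1, z=-4) runs B1->T, B2->T, B2->T, B2->T, B2->F, B3->F, B5->E, B4->T; records B1=T, B2=T, B2=F, B3=F, B4=T, B5=E
run #3 (u=3, w=1, z=-4) runs B1->T, B2->T, B2->T, B2->T, B2->F, B3->F, B5->S, B4->F, B6->T; records B1=T, B2=T, B2=F, B3=F, B4=F, B5=S, B6=T
run #4 (u=2, w=1, z=-2) runs B1->F, B2->T, B2->T, B2->T, B2->F, B3->F, B5->E, B4->T; records B1=F, B2=T, B2=F, B3=F, B4=T, B5=E
run #5 (u=1, w=3, z=-3) runs B1->T, B2->T, B2->T, B2->T, B2->T, B2->F, B3->T; records B1=T, B2=T, B2=F, B3=T
run #6 (u=3, w=3, z=-4) runs B1->T, B2->T, B2->T, B2->T, B2->F, B3->T; records B1=T, B2=T, B2=F, B3=T
run #7 (u=3, w=2, z=-1) runs B1->F, B2->T, B2->T, B2->T, B2->F, B3->T; records B1=F, B2=T, B2=F, B3=T
run #8 (u=4, w=3, z=-3) runs B1->T, B2->T, B2->T, B2->T, B2->F, B3->T; records B1=T, B2=T, B2=F, B3=T
run #9 (u=1, w=2, z=-2) runs B1->F, B2->T, B2->T, B2->T, B2->T, B2->F, B3->T; records B1=F, B2=T, B2=F, B3=T
run #10 (u=3, w=1, z=-3) runs B1->T, B2->T, B2->T, B2->T, B2->F, B3->F, B5->S, B4->F, B6->T; records B1=T, B2=T, B2=F, B3=F, B4=F, B5=S, B6=T
pool-wide coverage (11 outcomes): B1=T, B1=F, B2=T, B2=F, B3=T, B3=F, B4=T, B4=F, B5=S, B5=E, B6=T
every size-1 subset falls short of the 11 outcomes (best: 7/11)
every size-2 subset falls short of the 11 outcomes (best: 10/11)
size 3: inputs {1, 2, 3} cover all 11 outcomes, and no lexicographically smaller subset of this size does

Answer: 3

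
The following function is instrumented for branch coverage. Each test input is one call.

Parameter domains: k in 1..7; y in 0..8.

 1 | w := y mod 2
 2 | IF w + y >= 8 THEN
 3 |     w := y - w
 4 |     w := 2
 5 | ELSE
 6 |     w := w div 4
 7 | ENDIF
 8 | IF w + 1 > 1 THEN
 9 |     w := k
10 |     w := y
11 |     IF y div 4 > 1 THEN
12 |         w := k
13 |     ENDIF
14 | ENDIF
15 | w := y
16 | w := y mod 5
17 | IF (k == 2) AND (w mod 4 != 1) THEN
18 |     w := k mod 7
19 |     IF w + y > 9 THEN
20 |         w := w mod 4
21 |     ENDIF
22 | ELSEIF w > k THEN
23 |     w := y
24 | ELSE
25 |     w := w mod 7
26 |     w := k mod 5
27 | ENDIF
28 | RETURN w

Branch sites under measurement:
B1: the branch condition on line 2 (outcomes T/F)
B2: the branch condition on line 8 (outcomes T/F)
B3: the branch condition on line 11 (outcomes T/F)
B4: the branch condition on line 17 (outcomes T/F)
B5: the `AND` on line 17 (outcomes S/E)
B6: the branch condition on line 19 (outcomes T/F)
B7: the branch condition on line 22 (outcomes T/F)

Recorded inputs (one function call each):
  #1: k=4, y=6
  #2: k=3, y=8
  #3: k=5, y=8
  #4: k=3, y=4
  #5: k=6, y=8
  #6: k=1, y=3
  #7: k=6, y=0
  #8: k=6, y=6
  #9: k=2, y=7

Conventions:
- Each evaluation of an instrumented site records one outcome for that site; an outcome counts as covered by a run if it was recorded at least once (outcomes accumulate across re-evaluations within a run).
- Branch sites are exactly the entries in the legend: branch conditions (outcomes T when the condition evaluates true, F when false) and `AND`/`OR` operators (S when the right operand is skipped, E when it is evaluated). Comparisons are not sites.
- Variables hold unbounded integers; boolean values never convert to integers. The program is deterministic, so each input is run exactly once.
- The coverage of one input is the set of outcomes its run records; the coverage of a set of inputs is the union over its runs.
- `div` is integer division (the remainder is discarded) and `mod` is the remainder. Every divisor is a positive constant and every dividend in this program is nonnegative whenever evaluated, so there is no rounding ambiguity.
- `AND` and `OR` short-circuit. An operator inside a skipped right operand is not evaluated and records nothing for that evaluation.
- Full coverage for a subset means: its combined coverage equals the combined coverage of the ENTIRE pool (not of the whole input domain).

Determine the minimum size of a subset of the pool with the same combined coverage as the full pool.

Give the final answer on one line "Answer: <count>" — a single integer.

input #1 (k=4, y=6): covers B1=F, B2=F, B4=F, B5=S, B7=F
input #2 (k=3, y=8): covers B1=T, B2=T, B3=T, B4=F, B5=S, B7=F
input #3 (k=5, y=8): covers B1=T, B2=T, B3=T, B4=F, B5=S, B7=F
input #4 (k=3, y=4): covers B1=F, B2=F, B4=F, B5=S, B7=T
input #5 (k=6, y=8): covers B1=T, B2=T, B3=T, B4=F, B5=S, B7=F
input #6 (k=1, y=3): covers B1=F, B2=F, B4=F, B5=S, B7=T
input #7 (k=6, y=0): covers B1=F, B2=F, B4=F, B5=S, B7=F
input #8 (k=6, y=6): covers B1=F, B2=F, B4=F, B5=S, B7=F
input #9 (k=2, y=7): covers B1=T, B2=T, B3=F, B4=T, B5=E, B6=F
together the pool reaches 13 outcomes: B1=T, B1=F, B2=T, B2=F, B3=T, B3=F, B4=T, B4=F, B5=S, B5=E, B6=F, B7=T, B7=F
every size-1 subset falls short of the 13 outcomes (best: 6/13)
every size-2 subset falls short of the 13 outcomes (best: 11/13)
size 3: inputs {2, 4, 9} cover all 13 outcomes, and no lexicographically smaller subset of this size does

Answer: 3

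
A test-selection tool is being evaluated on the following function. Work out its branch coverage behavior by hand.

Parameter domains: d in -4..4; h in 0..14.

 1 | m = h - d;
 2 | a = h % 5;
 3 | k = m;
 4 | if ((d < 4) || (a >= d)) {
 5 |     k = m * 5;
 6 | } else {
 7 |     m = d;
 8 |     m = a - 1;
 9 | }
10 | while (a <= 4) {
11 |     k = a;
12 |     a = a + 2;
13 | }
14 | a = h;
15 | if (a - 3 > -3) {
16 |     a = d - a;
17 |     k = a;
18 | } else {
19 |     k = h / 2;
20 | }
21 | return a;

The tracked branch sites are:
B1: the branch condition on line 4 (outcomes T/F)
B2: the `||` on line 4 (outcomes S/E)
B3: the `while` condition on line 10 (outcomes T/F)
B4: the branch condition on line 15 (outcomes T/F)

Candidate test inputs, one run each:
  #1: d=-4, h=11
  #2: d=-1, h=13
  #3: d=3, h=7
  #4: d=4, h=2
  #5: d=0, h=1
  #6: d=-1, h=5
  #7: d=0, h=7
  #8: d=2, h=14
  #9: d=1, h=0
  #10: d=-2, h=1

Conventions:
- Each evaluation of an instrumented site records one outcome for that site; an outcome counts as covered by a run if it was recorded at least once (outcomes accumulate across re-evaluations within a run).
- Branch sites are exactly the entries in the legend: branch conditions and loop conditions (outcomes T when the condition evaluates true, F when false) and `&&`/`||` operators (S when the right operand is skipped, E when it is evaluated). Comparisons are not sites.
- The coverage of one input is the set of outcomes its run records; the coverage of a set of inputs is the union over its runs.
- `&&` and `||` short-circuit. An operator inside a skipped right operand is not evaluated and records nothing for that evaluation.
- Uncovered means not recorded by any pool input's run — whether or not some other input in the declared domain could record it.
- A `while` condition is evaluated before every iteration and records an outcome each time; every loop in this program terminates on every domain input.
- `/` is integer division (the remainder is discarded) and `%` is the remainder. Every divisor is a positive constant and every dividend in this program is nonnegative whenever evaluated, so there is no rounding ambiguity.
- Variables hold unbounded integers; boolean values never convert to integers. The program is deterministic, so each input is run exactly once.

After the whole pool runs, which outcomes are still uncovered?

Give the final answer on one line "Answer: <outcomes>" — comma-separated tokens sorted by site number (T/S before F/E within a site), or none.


run #1 (d=-4, h=11) runs B2->S, B1->T, B3->T, B3->T, B3->F, B4->T; records B1=T, B2=S, B3=T, B3=F, B4=T
run #2 (d=-1, h=13) runs B2->S, B1->T, B3->T, B3->F, B4->T; records B1=T, B2=S, B3=T, B3=F, B4=T
run #3 (d=3, h=7) runs B2->S, B1->T, B3->T, B3->T, B3->F, B4->T; records B1=T, B2=S, B3=T, B3=F, B4=T
run #4 (d=4, h=2) runs B2->E, B1->F, B3->T, B3->T, B3->F, B4->T; records B1=F, B2=E, B3=T, B3=F, B4=T
run #5 (d=0, h=1) runs B2->S, B1->T, B3->T, B3->T, B3->F, B4->T; records B1=T, B2=S, B3=T, B3=F, B4=T
run #6 (d=-1, h=5) runs B2->S, B1->T, B3->T, B3->T, B3->T, B3->F, B4->T; records B1=T, B2=S, B3=T, B3=F, B4=T
run #7 (d=0, h=7) runs B2->S, B1->T, B3->T, B3->T, B3->F, B4->T; records B1=T, B2=S, B3=T, B3=F, B4=T
run #8 (d=2, h=14) runs B2->S, B1->T, B3->T, B3->F, B4->T; records B1=T, B2=S, B3=T, B3=F, B4=T
run #9 (d=1, h=0) runs B2->S, B1->T, B3->T, B3->T, B3->T, B3->F, B4->F; records B1=T, B2=S, B3=T, B3=F, B4=F
run #10 (d=-2, h=1) runs B2->S, B1->T, B3->T, B3->T, B3->F, B4->T; records B1=T, B2=S, B3=T, B3=F, B4=T
union over the pool: B1=T, B1=F, B2=S, B2=E, B3=T, B3=F, B4=T, B4=F
uncovered (0 of 8): none
Answer: none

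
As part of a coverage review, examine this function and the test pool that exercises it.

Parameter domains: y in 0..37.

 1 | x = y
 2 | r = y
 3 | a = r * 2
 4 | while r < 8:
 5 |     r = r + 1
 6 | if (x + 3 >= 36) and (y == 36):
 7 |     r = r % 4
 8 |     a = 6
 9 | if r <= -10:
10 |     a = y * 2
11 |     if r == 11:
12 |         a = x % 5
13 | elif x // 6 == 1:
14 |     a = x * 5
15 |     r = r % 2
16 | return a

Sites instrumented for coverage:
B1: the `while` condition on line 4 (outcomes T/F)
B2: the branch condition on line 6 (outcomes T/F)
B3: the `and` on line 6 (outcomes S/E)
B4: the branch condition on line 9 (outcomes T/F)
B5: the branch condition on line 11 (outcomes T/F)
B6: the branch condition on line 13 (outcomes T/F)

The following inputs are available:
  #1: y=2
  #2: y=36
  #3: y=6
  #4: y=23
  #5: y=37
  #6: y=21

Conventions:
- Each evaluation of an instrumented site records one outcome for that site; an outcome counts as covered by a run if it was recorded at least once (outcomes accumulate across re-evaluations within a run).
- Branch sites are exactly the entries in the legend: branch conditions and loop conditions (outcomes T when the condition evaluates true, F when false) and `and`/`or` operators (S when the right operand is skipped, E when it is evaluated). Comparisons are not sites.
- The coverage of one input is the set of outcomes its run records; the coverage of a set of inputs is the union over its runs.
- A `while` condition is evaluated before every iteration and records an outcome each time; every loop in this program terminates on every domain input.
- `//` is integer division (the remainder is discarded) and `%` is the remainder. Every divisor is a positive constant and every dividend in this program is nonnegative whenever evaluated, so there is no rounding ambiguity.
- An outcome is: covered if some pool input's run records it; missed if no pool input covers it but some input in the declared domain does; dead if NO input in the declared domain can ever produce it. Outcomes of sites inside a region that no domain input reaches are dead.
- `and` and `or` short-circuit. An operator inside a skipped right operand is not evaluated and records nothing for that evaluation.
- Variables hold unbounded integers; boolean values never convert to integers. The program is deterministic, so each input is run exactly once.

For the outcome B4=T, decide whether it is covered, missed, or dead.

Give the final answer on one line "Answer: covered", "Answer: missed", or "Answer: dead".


no pool input records B4=T
checking all 38 inputs in the declared domain: B4=T is never recorded -> dead
Answer: dead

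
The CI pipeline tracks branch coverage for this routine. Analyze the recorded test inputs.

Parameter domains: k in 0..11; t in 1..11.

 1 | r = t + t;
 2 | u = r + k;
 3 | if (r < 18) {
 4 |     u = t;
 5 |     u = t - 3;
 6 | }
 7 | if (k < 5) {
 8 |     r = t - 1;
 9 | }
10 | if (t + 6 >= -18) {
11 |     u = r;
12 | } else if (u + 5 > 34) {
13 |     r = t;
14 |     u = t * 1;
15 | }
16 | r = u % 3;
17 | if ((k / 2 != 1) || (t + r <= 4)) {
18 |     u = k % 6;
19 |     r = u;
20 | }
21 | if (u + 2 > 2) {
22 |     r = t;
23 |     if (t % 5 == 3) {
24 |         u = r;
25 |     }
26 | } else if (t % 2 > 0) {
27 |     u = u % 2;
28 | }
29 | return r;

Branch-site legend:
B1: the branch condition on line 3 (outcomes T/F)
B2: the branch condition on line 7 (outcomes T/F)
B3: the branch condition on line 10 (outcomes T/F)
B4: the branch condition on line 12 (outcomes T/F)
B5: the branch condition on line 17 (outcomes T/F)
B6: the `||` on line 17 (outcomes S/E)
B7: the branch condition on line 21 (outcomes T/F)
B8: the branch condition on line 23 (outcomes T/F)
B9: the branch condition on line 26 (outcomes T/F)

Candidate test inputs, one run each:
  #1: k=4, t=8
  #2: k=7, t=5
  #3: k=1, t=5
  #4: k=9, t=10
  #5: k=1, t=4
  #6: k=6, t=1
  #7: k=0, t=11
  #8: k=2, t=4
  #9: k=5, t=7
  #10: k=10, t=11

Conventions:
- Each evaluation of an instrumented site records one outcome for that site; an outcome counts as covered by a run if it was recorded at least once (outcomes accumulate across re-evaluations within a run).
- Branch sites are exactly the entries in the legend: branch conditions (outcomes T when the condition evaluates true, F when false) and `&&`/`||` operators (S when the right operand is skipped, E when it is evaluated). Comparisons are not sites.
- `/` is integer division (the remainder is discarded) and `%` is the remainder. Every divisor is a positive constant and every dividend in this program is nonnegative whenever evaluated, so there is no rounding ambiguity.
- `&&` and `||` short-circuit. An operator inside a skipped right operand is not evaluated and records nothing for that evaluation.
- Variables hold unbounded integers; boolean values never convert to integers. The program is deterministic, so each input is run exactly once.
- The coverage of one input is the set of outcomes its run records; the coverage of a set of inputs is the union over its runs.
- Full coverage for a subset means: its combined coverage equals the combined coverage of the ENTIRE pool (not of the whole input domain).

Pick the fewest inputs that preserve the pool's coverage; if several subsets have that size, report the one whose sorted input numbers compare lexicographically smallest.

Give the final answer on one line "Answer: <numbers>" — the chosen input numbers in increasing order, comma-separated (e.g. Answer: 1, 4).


test 1 (k=4, t=8) hits B1=T, B2=T, B3=T, B5=T, B6=S, B7=T, B8=T
test 2 (k=7, t=5) hits B1=T, B2=F, B3=T, B5=T, B6=S, B7=T, B8=F
test 3 (k=1, t=5) hits B1=T, B2=T, B3=T, B5=T, B6=S, B7=T, B8=F
test 4 (k=9, t=10) hits B1=F, B2=F, B3=T, B5=T, B6=S, B7=T, B8=F
test 5 (k=1, t=4) hits B1=T, B2=T, B3=T, B5=T, B6=S, B7=T, B8=F
test 6 (k=6, t=1) hits B1=T, B2=F, B3=T, B5=T, B6=S, B7=F, B9=T
test 7 (k=0, t=11) hits B1=F, B2=T, B3=T, B5=T, B6=S, B7=F, B9=T
test 8 (k=2, t=4) hits B1=T, B2=T, B3=T, B5=T, B6=E, B7=T, B8=F
test 9 (k=5, t=7) hits B1=T, B2=F, B3=T, B5=T, B6=S, B7=T, B8=F
test 10 (k=10, t=11) hits B1=F, B2=F, B3=T, B5=T, B6=S, B7=T, B8=F
pool-wide coverage (13 outcomes): B1=T, B1=F, B2=T, B2=F, B3=T, B5=T, B6=S, B6=E, B7=T, B7=F, B8=T, B8=F, B9=T
no size-1 subset reaches all 13 outcomes (best union: 7/13)
no size-2 subset reaches all 13 outcomes (best union: 11/13)
no size-3 subset reaches all 13 outcomes (best union: 12/13)
inputs {1, 2, 7, 8} (size 4) cover everything; no size-4 subset with a lexicographically smaller index list covers all 13
Answer: 1, 2, 7, 8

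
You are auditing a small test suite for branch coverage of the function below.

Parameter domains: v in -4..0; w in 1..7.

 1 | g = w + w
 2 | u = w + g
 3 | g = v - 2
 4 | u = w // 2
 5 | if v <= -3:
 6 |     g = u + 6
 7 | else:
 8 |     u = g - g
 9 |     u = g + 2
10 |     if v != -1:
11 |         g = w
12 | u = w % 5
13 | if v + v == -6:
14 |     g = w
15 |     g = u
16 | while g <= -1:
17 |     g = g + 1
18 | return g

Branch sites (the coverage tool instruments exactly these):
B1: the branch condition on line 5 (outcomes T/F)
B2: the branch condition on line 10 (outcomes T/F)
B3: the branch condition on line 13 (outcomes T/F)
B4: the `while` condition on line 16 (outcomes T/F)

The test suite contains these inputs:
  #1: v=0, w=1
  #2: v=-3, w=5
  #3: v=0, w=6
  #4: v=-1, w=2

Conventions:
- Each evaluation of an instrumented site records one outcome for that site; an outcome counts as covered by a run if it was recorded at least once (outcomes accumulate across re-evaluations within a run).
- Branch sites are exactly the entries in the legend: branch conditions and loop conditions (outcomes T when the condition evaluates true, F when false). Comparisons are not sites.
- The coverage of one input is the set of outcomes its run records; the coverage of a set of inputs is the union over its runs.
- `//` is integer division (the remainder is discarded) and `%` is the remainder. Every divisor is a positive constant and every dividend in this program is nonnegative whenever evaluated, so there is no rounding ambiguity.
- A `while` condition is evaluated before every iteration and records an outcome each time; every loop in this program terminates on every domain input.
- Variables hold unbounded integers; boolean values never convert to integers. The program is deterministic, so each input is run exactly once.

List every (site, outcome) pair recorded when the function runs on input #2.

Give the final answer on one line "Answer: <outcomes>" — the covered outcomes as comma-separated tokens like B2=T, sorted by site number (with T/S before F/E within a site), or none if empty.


Running input #2 (v=-3, w=5), event by event:
  B1->T, B3->T, B4->F
distinct outcomes covered: B1=T, B3=T, B4=F
Answer: B1=T, B3=T, B4=F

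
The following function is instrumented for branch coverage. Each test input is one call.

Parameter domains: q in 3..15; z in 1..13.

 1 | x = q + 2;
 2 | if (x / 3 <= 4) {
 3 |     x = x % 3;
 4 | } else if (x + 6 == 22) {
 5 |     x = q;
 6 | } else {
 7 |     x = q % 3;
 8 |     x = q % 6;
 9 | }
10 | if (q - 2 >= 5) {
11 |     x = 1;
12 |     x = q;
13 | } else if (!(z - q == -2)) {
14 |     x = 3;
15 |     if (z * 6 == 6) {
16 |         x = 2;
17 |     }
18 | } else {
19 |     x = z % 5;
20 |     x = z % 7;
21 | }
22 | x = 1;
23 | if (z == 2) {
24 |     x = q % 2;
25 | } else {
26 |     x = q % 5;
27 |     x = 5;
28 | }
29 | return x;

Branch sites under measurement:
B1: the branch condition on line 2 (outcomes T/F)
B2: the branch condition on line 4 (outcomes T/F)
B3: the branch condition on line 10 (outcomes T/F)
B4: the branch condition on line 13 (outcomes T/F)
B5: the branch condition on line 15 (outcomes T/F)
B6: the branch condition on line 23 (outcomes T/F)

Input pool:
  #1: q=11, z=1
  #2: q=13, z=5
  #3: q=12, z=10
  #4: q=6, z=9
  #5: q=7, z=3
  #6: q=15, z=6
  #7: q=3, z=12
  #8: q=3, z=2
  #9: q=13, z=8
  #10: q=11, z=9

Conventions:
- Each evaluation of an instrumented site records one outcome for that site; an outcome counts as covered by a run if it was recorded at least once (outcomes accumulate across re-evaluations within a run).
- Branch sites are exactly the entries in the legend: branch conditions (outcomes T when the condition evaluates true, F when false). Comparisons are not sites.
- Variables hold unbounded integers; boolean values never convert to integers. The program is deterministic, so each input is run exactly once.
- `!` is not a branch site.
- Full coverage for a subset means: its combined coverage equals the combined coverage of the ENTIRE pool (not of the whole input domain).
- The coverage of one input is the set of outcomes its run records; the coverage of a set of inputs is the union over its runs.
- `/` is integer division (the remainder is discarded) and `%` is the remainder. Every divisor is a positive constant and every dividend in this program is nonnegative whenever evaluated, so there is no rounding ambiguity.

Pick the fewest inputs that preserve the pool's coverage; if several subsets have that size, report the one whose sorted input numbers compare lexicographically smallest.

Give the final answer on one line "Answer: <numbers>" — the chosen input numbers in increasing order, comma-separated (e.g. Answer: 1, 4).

test 1 (q=11, z=1) fires B1->T, B3->T, B6->F; hits B1=T, B3=T, B6=F
test 2 (q=13, z=5) fires B1->F, B2->F, B3->T, B6->F; hits B1=F, B2=F, B3=T, B6=F
test 3 (q=12, z=10) fires B1->T, B3->T, B6->F; hits B1=T, B3=T, B6=F
test 4 (q=6, z=9) fires B1->T, B3->F, B4->T, B5->F, B6->F; hits B1=T, B3=F, B4=T, B5=F, B6=F
test 5 (q=7, z=3) fires B1->T, B3->T, B6->F; hits B1=T, B3=T, B6=F
test 6 (q=15, z=6) fires B1->F, B2->F, B3->T, B6->F; hits B1=F, B2=F, B3=T, B6=F
test 7 (q=3, z=12) fires B1->T, B3->F, B4->T, B5->F, B6->F; hits B1=T, B3=F, B4=T, B5=F, B6=F
test 8 (q=3, z=2) fires B1->T, B3->F, B4->T, B5->F, B6->T; hits B1=T, B3=F, B4=T, B5=F, B6=T
test 9 (q=13, z=8) fires B1->F, B2->F, B3->T, B6->F; hits B1=F, B2=F, B3=T, B6=F
test 10 (q=11, z=9) fires B1->T, B3->T, B6->F; hits B1=T, B3=T, B6=F
union over all inputs: B1=T, B1=F, B2=F, B3=T, B3=F, B4=T, B5=F, B6=T, B6=F (9 outcomes)
size 1 is not enough: best union over all size-1 subsets is 5/9
inputs {2, 8} (size 2) cover everything; no size-2 subset with a lexicographically smaller index list covers all 9

Answer: 2, 8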